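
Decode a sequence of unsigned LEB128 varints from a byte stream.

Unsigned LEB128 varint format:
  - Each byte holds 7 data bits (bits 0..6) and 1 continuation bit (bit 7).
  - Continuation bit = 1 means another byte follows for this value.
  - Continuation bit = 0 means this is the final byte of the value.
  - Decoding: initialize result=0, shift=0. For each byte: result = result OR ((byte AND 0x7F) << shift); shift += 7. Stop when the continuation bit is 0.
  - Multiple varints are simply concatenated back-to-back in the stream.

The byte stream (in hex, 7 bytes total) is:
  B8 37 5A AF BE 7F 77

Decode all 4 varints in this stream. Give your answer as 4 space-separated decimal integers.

  byte[0]=0xB8 cont=1 payload=0x38=56: acc |= 56<<0 -> acc=56 shift=7
  byte[1]=0x37 cont=0 payload=0x37=55: acc |= 55<<7 -> acc=7096 shift=14 [end]
Varint 1: bytes[0:2] = B8 37 -> value 7096 (2 byte(s))
  byte[2]=0x5A cont=0 payload=0x5A=90: acc |= 90<<0 -> acc=90 shift=7 [end]
Varint 2: bytes[2:3] = 5A -> value 90 (1 byte(s))
  byte[3]=0xAF cont=1 payload=0x2F=47: acc |= 47<<0 -> acc=47 shift=7
  byte[4]=0xBE cont=1 payload=0x3E=62: acc |= 62<<7 -> acc=7983 shift=14
  byte[5]=0x7F cont=0 payload=0x7F=127: acc |= 127<<14 -> acc=2088751 shift=21 [end]
Varint 3: bytes[3:6] = AF BE 7F -> value 2088751 (3 byte(s))
  byte[6]=0x77 cont=0 payload=0x77=119: acc |= 119<<0 -> acc=119 shift=7 [end]
Varint 4: bytes[6:7] = 77 -> value 119 (1 byte(s))

Answer: 7096 90 2088751 119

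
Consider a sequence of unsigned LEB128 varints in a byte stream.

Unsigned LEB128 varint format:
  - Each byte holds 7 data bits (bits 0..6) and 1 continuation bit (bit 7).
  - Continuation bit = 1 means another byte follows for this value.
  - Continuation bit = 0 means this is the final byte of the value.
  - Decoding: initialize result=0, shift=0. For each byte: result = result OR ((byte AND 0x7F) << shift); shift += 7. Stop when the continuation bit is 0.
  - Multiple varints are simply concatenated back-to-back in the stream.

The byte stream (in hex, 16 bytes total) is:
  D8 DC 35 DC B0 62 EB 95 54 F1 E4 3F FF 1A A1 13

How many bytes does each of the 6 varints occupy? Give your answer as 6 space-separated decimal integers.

Answer: 3 3 3 3 2 2

Derivation:
  byte[0]=0xD8 cont=1 payload=0x58=88: acc |= 88<<0 -> acc=88 shift=7
  byte[1]=0xDC cont=1 payload=0x5C=92: acc |= 92<<7 -> acc=11864 shift=14
  byte[2]=0x35 cont=0 payload=0x35=53: acc |= 53<<14 -> acc=880216 shift=21 [end]
Varint 1: bytes[0:3] = D8 DC 35 -> value 880216 (3 byte(s))
  byte[3]=0xDC cont=1 payload=0x5C=92: acc |= 92<<0 -> acc=92 shift=7
  byte[4]=0xB0 cont=1 payload=0x30=48: acc |= 48<<7 -> acc=6236 shift=14
  byte[5]=0x62 cont=0 payload=0x62=98: acc |= 98<<14 -> acc=1611868 shift=21 [end]
Varint 2: bytes[3:6] = DC B0 62 -> value 1611868 (3 byte(s))
  byte[6]=0xEB cont=1 payload=0x6B=107: acc |= 107<<0 -> acc=107 shift=7
  byte[7]=0x95 cont=1 payload=0x15=21: acc |= 21<<7 -> acc=2795 shift=14
  byte[8]=0x54 cont=0 payload=0x54=84: acc |= 84<<14 -> acc=1379051 shift=21 [end]
Varint 3: bytes[6:9] = EB 95 54 -> value 1379051 (3 byte(s))
  byte[9]=0xF1 cont=1 payload=0x71=113: acc |= 113<<0 -> acc=113 shift=7
  byte[10]=0xE4 cont=1 payload=0x64=100: acc |= 100<<7 -> acc=12913 shift=14
  byte[11]=0x3F cont=0 payload=0x3F=63: acc |= 63<<14 -> acc=1045105 shift=21 [end]
Varint 4: bytes[9:12] = F1 E4 3F -> value 1045105 (3 byte(s))
  byte[12]=0xFF cont=1 payload=0x7F=127: acc |= 127<<0 -> acc=127 shift=7
  byte[13]=0x1A cont=0 payload=0x1A=26: acc |= 26<<7 -> acc=3455 shift=14 [end]
Varint 5: bytes[12:14] = FF 1A -> value 3455 (2 byte(s))
  byte[14]=0xA1 cont=1 payload=0x21=33: acc |= 33<<0 -> acc=33 shift=7
  byte[15]=0x13 cont=0 payload=0x13=19: acc |= 19<<7 -> acc=2465 shift=14 [end]
Varint 6: bytes[14:16] = A1 13 -> value 2465 (2 byte(s))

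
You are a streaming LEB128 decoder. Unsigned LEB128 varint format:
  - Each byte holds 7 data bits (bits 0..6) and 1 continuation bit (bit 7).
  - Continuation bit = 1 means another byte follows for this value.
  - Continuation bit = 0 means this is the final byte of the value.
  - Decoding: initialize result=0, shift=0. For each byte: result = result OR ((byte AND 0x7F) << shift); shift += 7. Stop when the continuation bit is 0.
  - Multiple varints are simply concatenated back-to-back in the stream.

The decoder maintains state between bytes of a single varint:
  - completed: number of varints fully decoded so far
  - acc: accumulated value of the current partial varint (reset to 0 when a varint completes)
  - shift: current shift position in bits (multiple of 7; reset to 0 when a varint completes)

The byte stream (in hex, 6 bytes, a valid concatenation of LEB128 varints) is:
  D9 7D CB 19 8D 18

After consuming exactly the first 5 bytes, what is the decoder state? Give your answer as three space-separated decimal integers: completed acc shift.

byte[0]=0xD9 cont=1 payload=0x59: acc |= 89<<0 -> completed=0 acc=89 shift=7
byte[1]=0x7D cont=0 payload=0x7D: varint #1 complete (value=16089); reset -> completed=1 acc=0 shift=0
byte[2]=0xCB cont=1 payload=0x4B: acc |= 75<<0 -> completed=1 acc=75 shift=7
byte[3]=0x19 cont=0 payload=0x19: varint #2 complete (value=3275); reset -> completed=2 acc=0 shift=0
byte[4]=0x8D cont=1 payload=0x0D: acc |= 13<<0 -> completed=2 acc=13 shift=7

Answer: 2 13 7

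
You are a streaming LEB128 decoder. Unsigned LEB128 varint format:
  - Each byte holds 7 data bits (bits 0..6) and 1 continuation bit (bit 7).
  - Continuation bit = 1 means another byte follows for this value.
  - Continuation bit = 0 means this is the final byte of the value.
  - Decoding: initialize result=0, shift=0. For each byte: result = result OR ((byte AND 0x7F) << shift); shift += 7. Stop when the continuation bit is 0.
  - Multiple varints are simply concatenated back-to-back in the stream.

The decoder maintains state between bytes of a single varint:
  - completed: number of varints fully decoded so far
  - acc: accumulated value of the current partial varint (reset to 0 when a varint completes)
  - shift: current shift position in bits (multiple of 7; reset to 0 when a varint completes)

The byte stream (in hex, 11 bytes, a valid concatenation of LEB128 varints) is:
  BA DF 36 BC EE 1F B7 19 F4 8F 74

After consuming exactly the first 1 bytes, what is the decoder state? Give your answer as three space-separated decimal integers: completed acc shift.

Answer: 0 58 7

Derivation:
byte[0]=0xBA cont=1 payload=0x3A: acc |= 58<<0 -> completed=0 acc=58 shift=7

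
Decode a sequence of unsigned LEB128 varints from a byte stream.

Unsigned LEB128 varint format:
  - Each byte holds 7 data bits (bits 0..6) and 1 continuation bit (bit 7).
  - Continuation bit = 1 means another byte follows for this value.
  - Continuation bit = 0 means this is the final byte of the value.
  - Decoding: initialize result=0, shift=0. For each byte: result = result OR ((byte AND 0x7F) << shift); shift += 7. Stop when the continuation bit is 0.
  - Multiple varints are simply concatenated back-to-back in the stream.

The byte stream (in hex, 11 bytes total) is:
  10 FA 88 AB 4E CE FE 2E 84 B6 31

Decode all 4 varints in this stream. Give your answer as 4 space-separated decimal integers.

Answer: 16 164283514 769870 809732

Derivation:
  byte[0]=0x10 cont=0 payload=0x10=16: acc |= 16<<0 -> acc=16 shift=7 [end]
Varint 1: bytes[0:1] = 10 -> value 16 (1 byte(s))
  byte[1]=0xFA cont=1 payload=0x7A=122: acc |= 122<<0 -> acc=122 shift=7
  byte[2]=0x88 cont=1 payload=0x08=8: acc |= 8<<7 -> acc=1146 shift=14
  byte[3]=0xAB cont=1 payload=0x2B=43: acc |= 43<<14 -> acc=705658 shift=21
  byte[4]=0x4E cont=0 payload=0x4E=78: acc |= 78<<21 -> acc=164283514 shift=28 [end]
Varint 2: bytes[1:5] = FA 88 AB 4E -> value 164283514 (4 byte(s))
  byte[5]=0xCE cont=1 payload=0x4E=78: acc |= 78<<0 -> acc=78 shift=7
  byte[6]=0xFE cont=1 payload=0x7E=126: acc |= 126<<7 -> acc=16206 shift=14
  byte[7]=0x2E cont=0 payload=0x2E=46: acc |= 46<<14 -> acc=769870 shift=21 [end]
Varint 3: bytes[5:8] = CE FE 2E -> value 769870 (3 byte(s))
  byte[8]=0x84 cont=1 payload=0x04=4: acc |= 4<<0 -> acc=4 shift=7
  byte[9]=0xB6 cont=1 payload=0x36=54: acc |= 54<<7 -> acc=6916 shift=14
  byte[10]=0x31 cont=0 payload=0x31=49: acc |= 49<<14 -> acc=809732 shift=21 [end]
Varint 4: bytes[8:11] = 84 B6 31 -> value 809732 (3 byte(s))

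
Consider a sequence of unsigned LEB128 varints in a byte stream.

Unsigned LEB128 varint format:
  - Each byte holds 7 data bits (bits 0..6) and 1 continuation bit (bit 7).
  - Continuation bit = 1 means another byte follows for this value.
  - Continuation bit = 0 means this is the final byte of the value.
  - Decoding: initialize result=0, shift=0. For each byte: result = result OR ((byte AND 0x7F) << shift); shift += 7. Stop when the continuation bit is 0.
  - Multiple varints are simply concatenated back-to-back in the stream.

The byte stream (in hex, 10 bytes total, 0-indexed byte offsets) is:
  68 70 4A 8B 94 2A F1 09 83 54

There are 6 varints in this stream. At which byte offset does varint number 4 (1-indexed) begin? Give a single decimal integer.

Answer: 3

Derivation:
  byte[0]=0x68 cont=0 payload=0x68=104: acc |= 104<<0 -> acc=104 shift=7 [end]
Varint 1: bytes[0:1] = 68 -> value 104 (1 byte(s))
  byte[1]=0x70 cont=0 payload=0x70=112: acc |= 112<<0 -> acc=112 shift=7 [end]
Varint 2: bytes[1:2] = 70 -> value 112 (1 byte(s))
  byte[2]=0x4A cont=0 payload=0x4A=74: acc |= 74<<0 -> acc=74 shift=7 [end]
Varint 3: bytes[2:3] = 4A -> value 74 (1 byte(s))
  byte[3]=0x8B cont=1 payload=0x0B=11: acc |= 11<<0 -> acc=11 shift=7
  byte[4]=0x94 cont=1 payload=0x14=20: acc |= 20<<7 -> acc=2571 shift=14
  byte[5]=0x2A cont=0 payload=0x2A=42: acc |= 42<<14 -> acc=690699 shift=21 [end]
Varint 4: bytes[3:6] = 8B 94 2A -> value 690699 (3 byte(s))
  byte[6]=0xF1 cont=1 payload=0x71=113: acc |= 113<<0 -> acc=113 shift=7
  byte[7]=0x09 cont=0 payload=0x09=9: acc |= 9<<7 -> acc=1265 shift=14 [end]
Varint 5: bytes[6:8] = F1 09 -> value 1265 (2 byte(s))
  byte[8]=0x83 cont=1 payload=0x03=3: acc |= 3<<0 -> acc=3 shift=7
  byte[9]=0x54 cont=0 payload=0x54=84: acc |= 84<<7 -> acc=10755 shift=14 [end]
Varint 6: bytes[8:10] = 83 54 -> value 10755 (2 byte(s))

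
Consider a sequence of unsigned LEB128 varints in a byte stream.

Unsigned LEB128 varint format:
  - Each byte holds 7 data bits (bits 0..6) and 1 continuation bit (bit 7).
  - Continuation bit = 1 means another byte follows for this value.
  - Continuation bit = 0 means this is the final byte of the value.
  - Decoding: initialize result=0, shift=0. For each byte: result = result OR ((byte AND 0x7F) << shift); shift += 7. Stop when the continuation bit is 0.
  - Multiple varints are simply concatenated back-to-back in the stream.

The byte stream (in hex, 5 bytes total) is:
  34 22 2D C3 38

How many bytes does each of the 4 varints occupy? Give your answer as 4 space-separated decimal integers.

  byte[0]=0x34 cont=0 payload=0x34=52: acc |= 52<<0 -> acc=52 shift=7 [end]
Varint 1: bytes[0:1] = 34 -> value 52 (1 byte(s))
  byte[1]=0x22 cont=0 payload=0x22=34: acc |= 34<<0 -> acc=34 shift=7 [end]
Varint 2: bytes[1:2] = 22 -> value 34 (1 byte(s))
  byte[2]=0x2D cont=0 payload=0x2D=45: acc |= 45<<0 -> acc=45 shift=7 [end]
Varint 3: bytes[2:3] = 2D -> value 45 (1 byte(s))
  byte[3]=0xC3 cont=1 payload=0x43=67: acc |= 67<<0 -> acc=67 shift=7
  byte[4]=0x38 cont=0 payload=0x38=56: acc |= 56<<7 -> acc=7235 shift=14 [end]
Varint 4: bytes[3:5] = C3 38 -> value 7235 (2 byte(s))

Answer: 1 1 1 2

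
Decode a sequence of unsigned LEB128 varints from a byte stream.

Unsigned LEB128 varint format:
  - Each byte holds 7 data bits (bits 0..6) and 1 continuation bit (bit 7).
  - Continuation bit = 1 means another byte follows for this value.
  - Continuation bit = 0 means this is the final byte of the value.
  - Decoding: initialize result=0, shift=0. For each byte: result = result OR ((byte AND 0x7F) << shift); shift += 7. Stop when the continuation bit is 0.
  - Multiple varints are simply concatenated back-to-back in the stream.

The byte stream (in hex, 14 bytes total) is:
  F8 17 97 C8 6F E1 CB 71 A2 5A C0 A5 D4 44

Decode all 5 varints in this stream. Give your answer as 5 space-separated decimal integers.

  byte[0]=0xF8 cont=1 payload=0x78=120: acc |= 120<<0 -> acc=120 shift=7
  byte[1]=0x17 cont=0 payload=0x17=23: acc |= 23<<7 -> acc=3064 shift=14 [end]
Varint 1: bytes[0:2] = F8 17 -> value 3064 (2 byte(s))
  byte[2]=0x97 cont=1 payload=0x17=23: acc |= 23<<0 -> acc=23 shift=7
  byte[3]=0xC8 cont=1 payload=0x48=72: acc |= 72<<7 -> acc=9239 shift=14
  byte[4]=0x6F cont=0 payload=0x6F=111: acc |= 111<<14 -> acc=1827863 shift=21 [end]
Varint 2: bytes[2:5] = 97 C8 6F -> value 1827863 (3 byte(s))
  byte[5]=0xE1 cont=1 payload=0x61=97: acc |= 97<<0 -> acc=97 shift=7
  byte[6]=0xCB cont=1 payload=0x4B=75: acc |= 75<<7 -> acc=9697 shift=14
  byte[7]=0x71 cont=0 payload=0x71=113: acc |= 113<<14 -> acc=1861089 shift=21 [end]
Varint 3: bytes[5:8] = E1 CB 71 -> value 1861089 (3 byte(s))
  byte[8]=0xA2 cont=1 payload=0x22=34: acc |= 34<<0 -> acc=34 shift=7
  byte[9]=0x5A cont=0 payload=0x5A=90: acc |= 90<<7 -> acc=11554 shift=14 [end]
Varint 4: bytes[8:10] = A2 5A -> value 11554 (2 byte(s))
  byte[10]=0xC0 cont=1 payload=0x40=64: acc |= 64<<0 -> acc=64 shift=7
  byte[11]=0xA5 cont=1 payload=0x25=37: acc |= 37<<7 -> acc=4800 shift=14
  byte[12]=0xD4 cont=1 payload=0x54=84: acc |= 84<<14 -> acc=1381056 shift=21
  byte[13]=0x44 cont=0 payload=0x44=68: acc |= 68<<21 -> acc=143987392 shift=28 [end]
Varint 5: bytes[10:14] = C0 A5 D4 44 -> value 143987392 (4 byte(s))

Answer: 3064 1827863 1861089 11554 143987392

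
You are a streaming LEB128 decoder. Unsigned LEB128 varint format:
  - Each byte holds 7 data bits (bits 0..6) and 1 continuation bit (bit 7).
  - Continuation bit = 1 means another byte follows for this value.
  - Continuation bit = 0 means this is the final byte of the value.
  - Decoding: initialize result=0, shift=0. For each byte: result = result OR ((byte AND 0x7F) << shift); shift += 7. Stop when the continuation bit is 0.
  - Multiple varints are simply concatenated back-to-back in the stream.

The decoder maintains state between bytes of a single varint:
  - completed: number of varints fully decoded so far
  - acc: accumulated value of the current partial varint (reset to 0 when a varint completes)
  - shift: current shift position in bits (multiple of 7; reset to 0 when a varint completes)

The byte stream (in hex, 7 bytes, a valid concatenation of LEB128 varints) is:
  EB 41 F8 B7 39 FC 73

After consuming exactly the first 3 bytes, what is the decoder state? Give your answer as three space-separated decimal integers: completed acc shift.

Answer: 1 120 7

Derivation:
byte[0]=0xEB cont=1 payload=0x6B: acc |= 107<<0 -> completed=0 acc=107 shift=7
byte[1]=0x41 cont=0 payload=0x41: varint #1 complete (value=8427); reset -> completed=1 acc=0 shift=0
byte[2]=0xF8 cont=1 payload=0x78: acc |= 120<<0 -> completed=1 acc=120 shift=7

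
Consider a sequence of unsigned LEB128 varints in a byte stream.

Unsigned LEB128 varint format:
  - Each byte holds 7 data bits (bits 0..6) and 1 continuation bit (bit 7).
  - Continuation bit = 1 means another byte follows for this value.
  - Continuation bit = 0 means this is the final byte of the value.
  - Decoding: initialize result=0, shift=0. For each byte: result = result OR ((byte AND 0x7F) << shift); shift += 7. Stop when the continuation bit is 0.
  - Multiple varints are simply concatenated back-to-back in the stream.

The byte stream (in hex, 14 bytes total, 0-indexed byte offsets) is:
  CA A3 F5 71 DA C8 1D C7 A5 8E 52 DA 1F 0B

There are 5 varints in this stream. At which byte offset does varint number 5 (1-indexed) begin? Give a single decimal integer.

Answer: 13

Derivation:
  byte[0]=0xCA cont=1 payload=0x4A=74: acc |= 74<<0 -> acc=74 shift=7
  byte[1]=0xA3 cont=1 payload=0x23=35: acc |= 35<<7 -> acc=4554 shift=14
  byte[2]=0xF5 cont=1 payload=0x75=117: acc |= 117<<14 -> acc=1921482 shift=21
  byte[3]=0x71 cont=0 payload=0x71=113: acc |= 113<<21 -> acc=238899658 shift=28 [end]
Varint 1: bytes[0:4] = CA A3 F5 71 -> value 238899658 (4 byte(s))
  byte[4]=0xDA cont=1 payload=0x5A=90: acc |= 90<<0 -> acc=90 shift=7
  byte[5]=0xC8 cont=1 payload=0x48=72: acc |= 72<<7 -> acc=9306 shift=14
  byte[6]=0x1D cont=0 payload=0x1D=29: acc |= 29<<14 -> acc=484442 shift=21 [end]
Varint 2: bytes[4:7] = DA C8 1D -> value 484442 (3 byte(s))
  byte[7]=0xC7 cont=1 payload=0x47=71: acc |= 71<<0 -> acc=71 shift=7
  byte[8]=0xA5 cont=1 payload=0x25=37: acc |= 37<<7 -> acc=4807 shift=14
  byte[9]=0x8E cont=1 payload=0x0E=14: acc |= 14<<14 -> acc=234183 shift=21
  byte[10]=0x52 cont=0 payload=0x52=82: acc |= 82<<21 -> acc=172200647 shift=28 [end]
Varint 3: bytes[7:11] = C7 A5 8E 52 -> value 172200647 (4 byte(s))
  byte[11]=0xDA cont=1 payload=0x5A=90: acc |= 90<<0 -> acc=90 shift=7
  byte[12]=0x1F cont=0 payload=0x1F=31: acc |= 31<<7 -> acc=4058 shift=14 [end]
Varint 4: bytes[11:13] = DA 1F -> value 4058 (2 byte(s))
  byte[13]=0x0B cont=0 payload=0x0B=11: acc |= 11<<0 -> acc=11 shift=7 [end]
Varint 5: bytes[13:14] = 0B -> value 11 (1 byte(s))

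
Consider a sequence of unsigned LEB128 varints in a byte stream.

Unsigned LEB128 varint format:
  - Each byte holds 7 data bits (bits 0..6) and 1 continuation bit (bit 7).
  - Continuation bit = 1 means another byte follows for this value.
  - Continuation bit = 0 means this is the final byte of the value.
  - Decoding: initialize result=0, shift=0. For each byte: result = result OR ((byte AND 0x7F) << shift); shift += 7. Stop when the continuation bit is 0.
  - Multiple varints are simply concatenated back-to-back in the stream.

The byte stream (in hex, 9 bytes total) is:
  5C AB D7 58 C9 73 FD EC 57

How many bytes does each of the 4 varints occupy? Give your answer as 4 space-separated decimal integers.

  byte[0]=0x5C cont=0 payload=0x5C=92: acc |= 92<<0 -> acc=92 shift=7 [end]
Varint 1: bytes[0:1] = 5C -> value 92 (1 byte(s))
  byte[1]=0xAB cont=1 payload=0x2B=43: acc |= 43<<0 -> acc=43 shift=7
  byte[2]=0xD7 cont=1 payload=0x57=87: acc |= 87<<7 -> acc=11179 shift=14
  byte[3]=0x58 cont=0 payload=0x58=88: acc |= 88<<14 -> acc=1452971 shift=21 [end]
Varint 2: bytes[1:4] = AB D7 58 -> value 1452971 (3 byte(s))
  byte[4]=0xC9 cont=1 payload=0x49=73: acc |= 73<<0 -> acc=73 shift=7
  byte[5]=0x73 cont=0 payload=0x73=115: acc |= 115<<7 -> acc=14793 shift=14 [end]
Varint 3: bytes[4:6] = C9 73 -> value 14793 (2 byte(s))
  byte[6]=0xFD cont=1 payload=0x7D=125: acc |= 125<<0 -> acc=125 shift=7
  byte[7]=0xEC cont=1 payload=0x6C=108: acc |= 108<<7 -> acc=13949 shift=14
  byte[8]=0x57 cont=0 payload=0x57=87: acc |= 87<<14 -> acc=1439357 shift=21 [end]
Varint 4: bytes[6:9] = FD EC 57 -> value 1439357 (3 byte(s))

Answer: 1 3 2 3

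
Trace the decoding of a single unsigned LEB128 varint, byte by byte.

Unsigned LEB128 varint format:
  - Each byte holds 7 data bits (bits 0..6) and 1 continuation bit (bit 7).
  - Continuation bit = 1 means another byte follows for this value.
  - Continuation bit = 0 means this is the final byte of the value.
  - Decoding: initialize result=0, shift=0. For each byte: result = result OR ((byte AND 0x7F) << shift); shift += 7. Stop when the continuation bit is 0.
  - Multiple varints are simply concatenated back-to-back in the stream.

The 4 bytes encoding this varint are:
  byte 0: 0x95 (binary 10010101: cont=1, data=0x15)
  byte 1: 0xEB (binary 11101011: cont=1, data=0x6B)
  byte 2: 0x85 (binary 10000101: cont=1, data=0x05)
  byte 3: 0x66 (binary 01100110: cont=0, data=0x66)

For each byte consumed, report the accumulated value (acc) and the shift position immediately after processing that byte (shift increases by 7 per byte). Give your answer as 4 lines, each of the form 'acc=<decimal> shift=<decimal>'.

Answer: acc=21 shift=7
acc=13717 shift=14
acc=95637 shift=21
acc=214005141 shift=28

Derivation:
byte 0=0x95: payload=0x15=21, contrib = 21<<0 = 21; acc -> 21, shift -> 7
byte 1=0xEB: payload=0x6B=107, contrib = 107<<7 = 13696; acc -> 13717, shift -> 14
byte 2=0x85: payload=0x05=5, contrib = 5<<14 = 81920; acc -> 95637, shift -> 21
byte 3=0x66: payload=0x66=102, contrib = 102<<21 = 213909504; acc -> 214005141, shift -> 28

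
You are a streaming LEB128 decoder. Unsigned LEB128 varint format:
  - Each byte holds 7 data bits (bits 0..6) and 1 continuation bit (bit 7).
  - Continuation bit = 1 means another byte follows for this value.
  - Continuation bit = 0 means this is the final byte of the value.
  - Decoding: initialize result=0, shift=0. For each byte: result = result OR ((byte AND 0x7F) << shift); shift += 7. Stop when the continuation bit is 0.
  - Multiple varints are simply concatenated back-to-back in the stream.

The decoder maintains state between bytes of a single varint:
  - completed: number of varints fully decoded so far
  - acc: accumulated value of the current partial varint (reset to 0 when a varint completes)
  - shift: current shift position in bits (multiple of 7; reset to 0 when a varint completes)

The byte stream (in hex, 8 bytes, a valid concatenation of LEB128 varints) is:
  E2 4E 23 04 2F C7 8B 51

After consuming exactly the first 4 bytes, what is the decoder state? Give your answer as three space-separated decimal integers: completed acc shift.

Answer: 3 0 0

Derivation:
byte[0]=0xE2 cont=1 payload=0x62: acc |= 98<<0 -> completed=0 acc=98 shift=7
byte[1]=0x4E cont=0 payload=0x4E: varint #1 complete (value=10082); reset -> completed=1 acc=0 shift=0
byte[2]=0x23 cont=0 payload=0x23: varint #2 complete (value=35); reset -> completed=2 acc=0 shift=0
byte[3]=0x04 cont=0 payload=0x04: varint #3 complete (value=4); reset -> completed=3 acc=0 shift=0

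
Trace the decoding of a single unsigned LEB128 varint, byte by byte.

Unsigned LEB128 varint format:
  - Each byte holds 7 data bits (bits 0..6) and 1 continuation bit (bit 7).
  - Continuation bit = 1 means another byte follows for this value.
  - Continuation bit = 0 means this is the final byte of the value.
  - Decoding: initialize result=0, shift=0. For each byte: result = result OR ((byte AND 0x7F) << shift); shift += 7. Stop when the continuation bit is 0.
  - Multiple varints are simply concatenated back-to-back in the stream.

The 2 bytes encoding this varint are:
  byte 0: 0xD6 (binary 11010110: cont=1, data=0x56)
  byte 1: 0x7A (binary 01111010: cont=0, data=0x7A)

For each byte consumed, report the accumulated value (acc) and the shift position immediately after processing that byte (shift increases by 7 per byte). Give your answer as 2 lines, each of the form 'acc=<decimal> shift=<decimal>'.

Answer: acc=86 shift=7
acc=15702 shift=14

Derivation:
byte 0=0xD6: payload=0x56=86, contrib = 86<<0 = 86; acc -> 86, shift -> 7
byte 1=0x7A: payload=0x7A=122, contrib = 122<<7 = 15616; acc -> 15702, shift -> 14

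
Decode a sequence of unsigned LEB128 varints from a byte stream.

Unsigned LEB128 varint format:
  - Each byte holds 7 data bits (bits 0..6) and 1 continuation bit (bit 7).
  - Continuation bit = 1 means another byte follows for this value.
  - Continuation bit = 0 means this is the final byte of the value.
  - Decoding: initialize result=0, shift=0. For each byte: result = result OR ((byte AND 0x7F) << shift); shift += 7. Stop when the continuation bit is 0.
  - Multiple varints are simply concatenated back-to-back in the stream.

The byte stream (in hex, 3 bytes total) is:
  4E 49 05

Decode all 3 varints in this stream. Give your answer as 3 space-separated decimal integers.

Answer: 78 73 5

Derivation:
  byte[0]=0x4E cont=0 payload=0x4E=78: acc |= 78<<0 -> acc=78 shift=7 [end]
Varint 1: bytes[0:1] = 4E -> value 78 (1 byte(s))
  byte[1]=0x49 cont=0 payload=0x49=73: acc |= 73<<0 -> acc=73 shift=7 [end]
Varint 2: bytes[1:2] = 49 -> value 73 (1 byte(s))
  byte[2]=0x05 cont=0 payload=0x05=5: acc |= 5<<0 -> acc=5 shift=7 [end]
Varint 3: bytes[2:3] = 05 -> value 5 (1 byte(s))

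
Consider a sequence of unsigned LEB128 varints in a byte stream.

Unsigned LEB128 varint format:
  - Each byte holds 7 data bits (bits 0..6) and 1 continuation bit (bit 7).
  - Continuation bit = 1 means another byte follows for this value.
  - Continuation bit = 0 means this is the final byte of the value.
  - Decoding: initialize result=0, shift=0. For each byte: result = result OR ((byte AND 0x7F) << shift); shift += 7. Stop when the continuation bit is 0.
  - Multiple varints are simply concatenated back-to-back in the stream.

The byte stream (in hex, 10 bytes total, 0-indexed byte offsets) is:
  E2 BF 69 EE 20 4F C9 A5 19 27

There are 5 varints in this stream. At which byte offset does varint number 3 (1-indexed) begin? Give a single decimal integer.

Answer: 5

Derivation:
  byte[0]=0xE2 cont=1 payload=0x62=98: acc |= 98<<0 -> acc=98 shift=7
  byte[1]=0xBF cont=1 payload=0x3F=63: acc |= 63<<7 -> acc=8162 shift=14
  byte[2]=0x69 cont=0 payload=0x69=105: acc |= 105<<14 -> acc=1728482 shift=21 [end]
Varint 1: bytes[0:3] = E2 BF 69 -> value 1728482 (3 byte(s))
  byte[3]=0xEE cont=1 payload=0x6E=110: acc |= 110<<0 -> acc=110 shift=7
  byte[4]=0x20 cont=0 payload=0x20=32: acc |= 32<<7 -> acc=4206 shift=14 [end]
Varint 2: bytes[3:5] = EE 20 -> value 4206 (2 byte(s))
  byte[5]=0x4F cont=0 payload=0x4F=79: acc |= 79<<0 -> acc=79 shift=7 [end]
Varint 3: bytes[5:6] = 4F -> value 79 (1 byte(s))
  byte[6]=0xC9 cont=1 payload=0x49=73: acc |= 73<<0 -> acc=73 shift=7
  byte[7]=0xA5 cont=1 payload=0x25=37: acc |= 37<<7 -> acc=4809 shift=14
  byte[8]=0x19 cont=0 payload=0x19=25: acc |= 25<<14 -> acc=414409 shift=21 [end]
Varint 4: bytes[6:9] = C9 A5 19 -> value 414409 (3 byte(s))
  byte[9]=0x27 cont=0 payload=0x27=39: acc |= 39<<0 -> acc=39 shift=7 [end]
Varint 5: bytes[9:10] = 27 -> value 39 (1 byte(s))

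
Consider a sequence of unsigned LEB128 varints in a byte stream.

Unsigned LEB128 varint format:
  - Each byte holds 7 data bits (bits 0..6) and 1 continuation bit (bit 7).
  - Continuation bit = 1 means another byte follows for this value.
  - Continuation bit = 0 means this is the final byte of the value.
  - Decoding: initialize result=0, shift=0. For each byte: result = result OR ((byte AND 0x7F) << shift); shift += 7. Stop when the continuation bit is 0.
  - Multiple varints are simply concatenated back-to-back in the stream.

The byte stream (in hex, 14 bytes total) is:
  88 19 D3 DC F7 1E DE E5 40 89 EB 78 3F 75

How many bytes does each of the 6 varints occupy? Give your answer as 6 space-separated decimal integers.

  byte[0]=0x88 cont=1 payload=0x08=8: acc |= 8<<0 -> acc=8 shift=7
  byte[1]=0x19 cont=0 payload=0x19=25: acc |= 25<<7 -> acc=3208 shift=14 [end]
Varint 1: bytes[0:2] = 88 19 -> value 3208 (2 byte(s))
  byte[2]=0xD3 cont=1 payload=0x53=83: acc |= 83<<0 -> acc=83 shift=7
  byte[3]=0xDC cont=1 payload=0x5C=92: acc |= 92<<7 -> acc=11859 shift=14
  byte[4]=0xF7 cont=1 payload=0x77=119: acc |= 119<<14 -> acc=1961555 shift=21
  byte[5]=0x1E cont=0 payload=0x1E=30: acc |= 30<<21 -> acc=64876115 shift=28 [end]
Varint 2: bytes[2:6] = D3 DC F7 1E -> value 64876115 (4 byte(s))
  byte[6]=0xDE cont=1 payload=0x5E=94: acc |= 94<<0 -> acc=94 shift=7
  byte[7]=0xE5 cont=1 payload=0x65=101: acc |= 101<<7 -> acc=13022 shift=14
  byte[8]=0x40 cont=0 payload=0x40=64: acc |= 64<<14 -> acc=1061598 shift=21 [end]
Varint 3: bytes[6:9] = DE E5 40 -> value 1061598 (3 byte(s))
  byte[9]=0x89 cont=1 payload=0x09=9: acc |= 9<<0 -> acc=9 shift=7
  byte[10]=0xEB cont=1 payload=0x6B=107: acc |= 107<<7 -> acc=13705 shift=14
  byte[11]=0x78 cont=0 payload=0x78=120: acc |= 120<<14 -> acc=1979785 shift=21 [end]
Varint 4: bytes[9:12] = 89 EB 78 -> value 1979785 (3 byte(s))
  byte[12]=0x3F cont=0 payload=0x3F=63: acc |= 63<<0 -> acc=63 shift=7 [end]
Varint 5: bytes[12:13] = 3F -> value 63 (1 byte(s))
  byte[13]=0x75 cont=0 payload=0x75=117: acc |= 117<<0 -> acc=117 shift=7 [end]
Varint 6: bytes[13:14] = 75 -> value 117 (1 byte(s))

Answer: 2 4 3 3 1 1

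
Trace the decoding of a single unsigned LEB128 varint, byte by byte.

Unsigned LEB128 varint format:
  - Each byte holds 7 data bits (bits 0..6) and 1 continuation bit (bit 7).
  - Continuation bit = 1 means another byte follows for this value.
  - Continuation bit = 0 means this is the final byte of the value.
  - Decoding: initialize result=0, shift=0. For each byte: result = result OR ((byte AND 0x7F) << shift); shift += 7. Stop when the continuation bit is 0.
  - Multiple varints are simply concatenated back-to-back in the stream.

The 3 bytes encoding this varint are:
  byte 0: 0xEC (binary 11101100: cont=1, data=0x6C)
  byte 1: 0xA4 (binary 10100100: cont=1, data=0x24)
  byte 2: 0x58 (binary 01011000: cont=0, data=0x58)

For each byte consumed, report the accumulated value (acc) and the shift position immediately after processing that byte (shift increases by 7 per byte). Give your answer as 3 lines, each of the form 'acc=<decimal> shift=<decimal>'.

Answer: acc=108 shift=7
acc=4716 shift=14
acc=1446508 shift=21

Derivation:
byte 0=0xEC: payload=0x6C=108, contrib = 108<<0 = 108; acc -> 108, shift -> 7
byte 1=0xA4: payload=0x24=36, contrib = 36<<7 = 4608; acc -> 4716, shift -> 14
byte 2=0x58: payload=0x58=88, contrib = 88<<14 = 1441792; acc -> 1446508, shift -> 21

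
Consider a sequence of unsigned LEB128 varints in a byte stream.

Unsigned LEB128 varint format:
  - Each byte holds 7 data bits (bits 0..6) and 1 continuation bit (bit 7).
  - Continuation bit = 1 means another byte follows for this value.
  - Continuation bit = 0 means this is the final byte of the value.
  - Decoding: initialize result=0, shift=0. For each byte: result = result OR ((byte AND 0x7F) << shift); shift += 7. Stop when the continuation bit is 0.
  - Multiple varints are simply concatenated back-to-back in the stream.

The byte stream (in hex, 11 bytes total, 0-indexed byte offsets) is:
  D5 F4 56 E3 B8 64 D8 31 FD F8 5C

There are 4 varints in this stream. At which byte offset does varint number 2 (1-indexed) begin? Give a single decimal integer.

  byte[0]=0xD5 cont=1 payload=0x55=85: acc |= 85<<0 -> acc=85 shift=7
  byte[1]=0xF4 cont=1 payload=0x74=116: acc |= 116<<7 -> acc=14933 shift=14
  byte[2]=0x56 cont=0 payload=0x56=86: acc |= 86<<14 -> acc=1423957 shift=21 [end]
Varint 1: bytes[0:3] = D5 F4 56 -> value 1423957 (3 byte(s))
  byte[3]=0xE3 cont=1 payload=0x63=99: acc |= 99<<0 -> acc=99 shift=7
  byte[4]=0xB8 cont=1 payload=0x38=56: acc |= 56<<7 -> acc=7267 shift=14
  byte[5]=0x64 cont=0 payload=0x64=100: acc |= 100<<14 -> acc=1645667 shift=21 [end]
Varint 2: bytes[3:6] = E3 B8 64 -> value 1645667 (3 byte(s))
  byte[6]=0xD8 cont=1 payload=0x58=88: acc |= 88<<0 -> acc=88 shift=7
  byte[7]=0x31 cont=0 payload=0x31=49: acc |= 49<<7 -> acc=6360 shift=14 [end]
Varint 3: bytes[6:8] = D8 31 -> value 6360 (2 byte(s))
  byte[8]=0xFD cont=1 payload=0x7D=125: acc |= 125<<0 -> acc=125 shift=7
  byte[9]=0xF8 cont=1 payload=0x78=120: acc |= 120<<7 -> acc=15485 shift=14
  byte[10]=0x5C cont=0 payload=0x5C=92: acc |= 92<<14 -> acc=1522813 shift=21 [end]
Varint 4: bytes[8:11] = FD F8 5C -> value 1522813 (3 byte(s))

Answer: 3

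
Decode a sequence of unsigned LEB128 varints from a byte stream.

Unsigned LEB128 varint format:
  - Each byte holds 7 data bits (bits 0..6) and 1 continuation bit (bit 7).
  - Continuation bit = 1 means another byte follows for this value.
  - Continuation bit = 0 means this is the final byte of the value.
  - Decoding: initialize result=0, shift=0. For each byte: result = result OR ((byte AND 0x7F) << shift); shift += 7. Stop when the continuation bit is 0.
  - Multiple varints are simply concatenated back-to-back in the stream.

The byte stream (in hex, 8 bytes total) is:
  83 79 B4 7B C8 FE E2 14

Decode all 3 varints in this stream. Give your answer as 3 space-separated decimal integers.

Answer: 15491 15796 43564872

Derivation:
  byte[0]=0x83 cont=1 payload=0x03=3: acc |= 3<<0 -> acc=3 shift=7
  byte[1]=0x79 cont=0 payload=0x79=121: acc |= 121<<7 -> acc=15491 shift=14 [end]
Varint 1: bytes[0:2] = 83 79 -> value 15491 (2 byte(s))
  byte[2]=0xB4 cont=1 payload=0x34=52: acc |= 52<<0 -> acc=52 shift=7
  byte[3]=0x7B cont=0 payload=0x7B=123: acc |= 123<<7 -> acc=15796 shift=14 [end]
Varint 2: bytes[2:4] = B4 7B -> value 15796 (2 byte(s))
  byte[4]=0xC8 cont=1 payload=0x48=72: acc |= 72<<0 -> acc=72 shift=7
  byte[5]=0xFE cont=1 payload=0x7E=126: acc |= 126<<7 -> acc=16200 shift=14
  byte[6]=0xE2 cont=1 payload=0x62=98: acc |= 98<<14 -> acc=1621832 shift=21
  byte[7]=0x14 cont=0 payload=0x14=20: acc |= 20<<21 -> acc=43564872 shift=28 [end]
Varint 3: bytes[4:8] = C8 FE E2 14 -> value 43564872 (4 byte(s))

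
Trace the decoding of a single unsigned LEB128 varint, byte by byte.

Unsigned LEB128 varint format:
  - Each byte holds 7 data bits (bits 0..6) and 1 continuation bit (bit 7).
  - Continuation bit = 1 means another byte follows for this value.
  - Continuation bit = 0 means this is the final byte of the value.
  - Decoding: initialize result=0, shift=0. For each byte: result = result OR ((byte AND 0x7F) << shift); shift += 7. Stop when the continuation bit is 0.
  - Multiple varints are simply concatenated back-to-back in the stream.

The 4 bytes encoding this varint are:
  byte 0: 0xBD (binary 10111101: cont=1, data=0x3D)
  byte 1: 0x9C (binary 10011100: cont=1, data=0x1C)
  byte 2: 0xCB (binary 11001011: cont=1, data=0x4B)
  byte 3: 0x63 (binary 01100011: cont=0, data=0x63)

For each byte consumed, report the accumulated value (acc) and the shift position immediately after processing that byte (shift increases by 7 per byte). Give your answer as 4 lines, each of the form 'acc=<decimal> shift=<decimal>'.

byte 0=0xBD: payload=0x3D=61, contrib = 61<<0 = 61; acc -> 61, shift -> 7
byte 1=0x9C: payload=0x1C=28, contrib = 28<<7 = 3584; acc -> 3645, shift -> 14
byte 2=0xCB: payload=0x4B=75, contrib = 75<<14 = 1228800; acc -> 1232445, shift -> 21
byte 3=0x63: payload=0x63=99, contrib = 99<<21 = 207618048; acc -> 208850493, shift -> 28

Answer: acc=61 shift=7
acc=3645 shift=14
acc=1232445 shift=21
acc=208850493 shift=28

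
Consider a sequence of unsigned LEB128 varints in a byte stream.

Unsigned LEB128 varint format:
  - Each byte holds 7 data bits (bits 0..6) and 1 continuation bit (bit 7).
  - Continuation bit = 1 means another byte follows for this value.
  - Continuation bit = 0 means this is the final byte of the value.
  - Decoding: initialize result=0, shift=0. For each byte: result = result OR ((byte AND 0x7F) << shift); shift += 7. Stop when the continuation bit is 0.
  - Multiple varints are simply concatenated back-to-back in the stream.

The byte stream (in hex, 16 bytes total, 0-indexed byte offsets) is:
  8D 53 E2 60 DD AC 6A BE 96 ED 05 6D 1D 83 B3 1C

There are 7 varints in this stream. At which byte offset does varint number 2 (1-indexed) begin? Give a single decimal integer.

Answer: 2

Derivation:
  byte[0]=0x8D cont=1 payload=0x0D=13: acc |= 13<<0 -> acc=13 shift=7
  byte[1]=0x53 cont=0 payload=0x53=83: acc |= 83<<7 -> acc=10637 shift=14 [end]
Varint 1: bytes[0:2] = 8D 53 -> value 10637 (2 byte(s))
  byte[2]=0xE2 cont=1 payload=0x62=98: acc |= 98<<0 -> acc=98 shift=7
  byte[3]=0x60 cont=0 payload=0x60=96: acc |= 96<<7 -> acc=12386 shift=14 [end]
Varint 2: bytes[2:4] = E2 60 -> value 12386 (2 byte(s))
  byte[4]=0xDD cont=1 payload=0x5D=93: acc |= 93<<0 -> acc=93 shift=7
  byte[5]=0xAC cont=1 payload=0x2C=44: acc |= 44<<7 -> acc=5725 shift=14
  byte[6]=0x6A cont=0 payload=0x6A=106: acc |= 106<<14 -> acc=1742429 shift=21 [end]
Varint 3: bytes[4:7] = DD AC 6A -> value 1742429 (3 byte(s))
  byte[7]=0xBE cont=1 payload=0x3E=62: acc |= 62<<0 -> acc=62 shift=7
  byte[8]=0x96 cont=1 payload=0x16=22: acc |= 22<<7 -> acc=2878 shift=14
  byte[9]=0xED cont=1 payload=0x6D=109: acc |= 109<<14 -> acc=1788734 shift=21
  byte[10]=0x05 cont=0 payload=0x05=5: acc |= 5<<21 -> acc=12274494 shift=28 [end]
Varint 4: bytes[7:11] = BE 96 ED 05 -> value 12274494 (4 byte(s))
  byte[11]=0x6D cont=0 payload=0x6D=109: acc |= 109<<0 -> acc=109 shift=7 [end]
Varint 5: bytes[11:12] = 6D -> value 109 (1 byte(s))
  byte[12]=0x1D cont=0 payload=0x1D=29: acc |= 29<<0 -> acc=29 shift=7 [end]
Varint 6: bytes[12:13] = 1D -> value 29 (1 byte(s))
  byte[13]=0x83 cont=1 payload=0x03=3: acc |= 3<<0 -> acc=3 shift=7
  byte[14]=0xB3 cont=1 payload=0x33=51: acc |= 51<<7 -> acc=6531 shift=14
  byte[15]=0x1C cont=0 payload=0x1C=28: acc |= 28<<14 -> acc=465283 shift=21 [end]
Varint 7: bytes[13:16] = 83 B3 1C -> value 465283 (3 byte(s))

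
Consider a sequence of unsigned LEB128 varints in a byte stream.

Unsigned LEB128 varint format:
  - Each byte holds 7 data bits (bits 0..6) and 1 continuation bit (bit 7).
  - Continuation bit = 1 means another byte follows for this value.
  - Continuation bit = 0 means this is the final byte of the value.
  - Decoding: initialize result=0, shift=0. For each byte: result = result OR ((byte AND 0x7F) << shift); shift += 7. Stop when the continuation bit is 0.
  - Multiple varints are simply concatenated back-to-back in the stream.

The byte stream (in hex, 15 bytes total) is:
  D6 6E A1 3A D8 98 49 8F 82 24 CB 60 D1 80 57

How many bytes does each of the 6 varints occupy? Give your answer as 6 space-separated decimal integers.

  byte[0]=0xD6 cont=1 payload=0x56=86: acc |= 86<<0 -> acc=86 shift=7
  byte[1]=0x6E cont=0 payload=0x6E=110: acc |= 110<<7 -> acc=14166 shift=14 [end]
Varint 1: bytes[0:2] = D6 6E -> value 14166 (2 byte(s))
  byte[2]=0xA1 cont=1 payload=0x21=33: acc |= 33<<0 -> acc=33 shift=7
  byte[3]=0x3A cont=0 payload=0x3A=58: acc |= 58<<7 -> acc=7457 shift=14 [end]
Varint 2: bytes[2:4] = A1 3A -> value 7457 (2 byte(s))
  byte[4]=0xD8 cont=1 payload=0x58=88: acc |= 88<<0 -> acc=88 shift=7
  byte[5]=0x98 cont=1 payload=0x18=24: acc |= 24<<7 -> acc=3160 shift=14
  byte[6]=0x49 cont=0 payload=0x49=73: acc |= 73<<14 -> acc=1199192 shift=21 [end]
Varint 3: bytes[4:7] = D8 98 49 -> value 1199192 (3 byte(s))
  byte[7]=0x8F cont=1 payload=0x0F=15: acc |= 15<<0 -> acc=15 shift=7
  byte[8]=0x82 cont=1 payload=0x02=2: acc |= 2<<7 -> acc=271 shift=14
  byte[9]=0x24 cont=0 payload=0x24=36: acc |= 36<<14 -> acc=590095 shift=21 [end]
Varint 4: bytes[7:10] = 8F 82 24 -> value 590095 (3 byte(s))
  byte[10]=0xCB cont=1 payload=0x4B=75: acc |= 75<<0 -> acc=75 shift=7
  byte[11]=0x60 cont=0 payload=0x60=96: acc |= 96<<7 -> acc=12363 shift=14 [end]
Varint 5: bytes[10:12] = CB 60 -> value 12363 (2 byte(s))
  byte[12]=0xD1 cont=1 payload=0x51=81: acc |= 81<<0 -> acc=81 shift=7
  byte[13]=0x80 cont=1 payload=0x00=0: acc |= 0<<7 -> acc=81 shift=14
  byte[14]=0x57 cont=0 payload=0x57=87: acc |= 87<<14 -> acc=1425489 shift=21 [end]
Varint 6: bytes[12:15] = D1 80 57 -> value 1425489 (3 byte(s))

Answer: 2 2 3 3 2 3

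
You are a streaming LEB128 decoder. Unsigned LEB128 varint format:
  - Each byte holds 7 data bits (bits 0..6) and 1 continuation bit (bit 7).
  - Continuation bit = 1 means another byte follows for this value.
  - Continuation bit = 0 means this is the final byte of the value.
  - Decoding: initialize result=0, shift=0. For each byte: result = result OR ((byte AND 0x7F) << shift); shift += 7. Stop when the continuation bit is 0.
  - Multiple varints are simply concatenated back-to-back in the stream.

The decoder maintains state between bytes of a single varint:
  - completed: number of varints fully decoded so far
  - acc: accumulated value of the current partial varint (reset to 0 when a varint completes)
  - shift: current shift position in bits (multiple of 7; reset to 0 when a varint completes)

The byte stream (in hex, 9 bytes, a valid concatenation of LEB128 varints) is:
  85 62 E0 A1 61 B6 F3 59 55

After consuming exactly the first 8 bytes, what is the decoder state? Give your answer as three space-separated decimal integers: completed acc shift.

Answer: 3 0 0

Derivation:
byte[0]=0x85 cont=1 payload=0x05: acc |= 5<<0 -> completed=0 acc=5 shift=7
byte[1]=0x62 cont=0 payload=0x62: varint #1 complete (value=12549); reset -> completed=1 acc=0 shift=0
byte[2]=0xE0 cont=1 payload=0x60: acc |= 96<<0 -> completed=1 acc=96 shift=7
byte[3]=0xA1 cont=1 payload=0x21: acc |= 33<<7 -> completed=1 acc=4320 shift=14
byte[4]=0x61 cont=0 payload=0x61: varint #2 complete (value=1593568); reset -> completed=2 acc=0 shift=0
byte[5]=0xB6 cont=1 payload=0x36: acc |= 54<<0 -> completed=2 acc=54 shift=7
byte[6]=0xF3 cont=1 payload=0x73: acc |= 115<<7 -> completed=2 acc=14774 shift=14
byte[7]=0x59 cont=0 payload=0x59: varint #3 complete (value=1472950); reset -> completed=3 acc=0 shift=0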